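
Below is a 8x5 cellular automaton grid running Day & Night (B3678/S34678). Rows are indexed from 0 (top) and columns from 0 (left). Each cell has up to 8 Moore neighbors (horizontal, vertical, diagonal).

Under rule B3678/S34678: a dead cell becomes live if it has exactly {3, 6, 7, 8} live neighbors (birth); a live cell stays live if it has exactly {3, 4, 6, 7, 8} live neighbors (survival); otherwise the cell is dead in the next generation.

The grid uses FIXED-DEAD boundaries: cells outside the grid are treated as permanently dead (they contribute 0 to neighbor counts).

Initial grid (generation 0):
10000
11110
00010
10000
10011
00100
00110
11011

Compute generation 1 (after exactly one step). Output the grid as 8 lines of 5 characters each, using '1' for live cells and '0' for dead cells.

Answer: 00100
01100
10000
00011
01000
01101
00111
00010

Derivation:
Simulating step by step:
Generation 0 (given above): 17 live cells
Generation 1: 14 live cells
(generation 1 grid is the final answer)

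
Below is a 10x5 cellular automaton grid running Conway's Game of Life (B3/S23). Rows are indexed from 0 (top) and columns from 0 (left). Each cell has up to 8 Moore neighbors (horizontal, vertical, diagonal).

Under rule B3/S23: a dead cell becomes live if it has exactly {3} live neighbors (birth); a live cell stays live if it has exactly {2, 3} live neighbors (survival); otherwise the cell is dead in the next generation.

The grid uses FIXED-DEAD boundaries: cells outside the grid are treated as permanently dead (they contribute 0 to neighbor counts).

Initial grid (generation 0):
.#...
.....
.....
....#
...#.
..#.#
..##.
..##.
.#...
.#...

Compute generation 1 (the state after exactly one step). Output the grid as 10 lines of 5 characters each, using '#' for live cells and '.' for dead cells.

Answer: .....
.....
.....
.....
...##
..#.#
.#..#
.#.#.
.#...
.....

Derivation:
Simulating step by step:
Generation 0 (given above): 11 live cells
Generation 1: 9 live cells
(generation 1 grid is the final answer)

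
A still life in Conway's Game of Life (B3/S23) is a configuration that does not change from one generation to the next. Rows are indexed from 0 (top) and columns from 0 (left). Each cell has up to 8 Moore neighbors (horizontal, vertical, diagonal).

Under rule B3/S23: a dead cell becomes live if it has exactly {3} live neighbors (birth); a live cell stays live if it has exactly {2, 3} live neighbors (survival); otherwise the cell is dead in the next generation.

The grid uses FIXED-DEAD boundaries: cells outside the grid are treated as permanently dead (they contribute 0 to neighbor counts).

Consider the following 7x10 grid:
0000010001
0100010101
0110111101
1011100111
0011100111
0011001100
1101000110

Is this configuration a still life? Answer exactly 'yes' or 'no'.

Answer: no

Derivation:
Compute generation 1 and compare to generation 0 (given above):
Generation 1:
0000001010
0110000101
1000000001
0000000000
0000010001
0000001001
0101001110
Cell (0,5) differs: gen0=1 vs gen1=0 -> NOT a still life.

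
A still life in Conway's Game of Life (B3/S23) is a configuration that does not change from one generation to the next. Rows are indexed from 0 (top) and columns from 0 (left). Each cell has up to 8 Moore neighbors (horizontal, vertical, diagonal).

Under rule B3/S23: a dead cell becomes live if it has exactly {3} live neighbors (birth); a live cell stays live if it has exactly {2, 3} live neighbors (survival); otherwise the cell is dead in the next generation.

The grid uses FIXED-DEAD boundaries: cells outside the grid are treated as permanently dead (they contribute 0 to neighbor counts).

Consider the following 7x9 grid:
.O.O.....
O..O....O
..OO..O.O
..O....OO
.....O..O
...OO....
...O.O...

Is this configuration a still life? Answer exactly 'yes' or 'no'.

Answer: no

Derivation:
Compute generation 1 and compare to generation 0 (given above):
Generation 1:
..O......
.O.OO..O.
.OOO....O
..OO..O.O
...OO..OO
...O.O...
...O.....
Cell (0,1) differs: gen0=1 vs gen1=0 -> NOT a still life.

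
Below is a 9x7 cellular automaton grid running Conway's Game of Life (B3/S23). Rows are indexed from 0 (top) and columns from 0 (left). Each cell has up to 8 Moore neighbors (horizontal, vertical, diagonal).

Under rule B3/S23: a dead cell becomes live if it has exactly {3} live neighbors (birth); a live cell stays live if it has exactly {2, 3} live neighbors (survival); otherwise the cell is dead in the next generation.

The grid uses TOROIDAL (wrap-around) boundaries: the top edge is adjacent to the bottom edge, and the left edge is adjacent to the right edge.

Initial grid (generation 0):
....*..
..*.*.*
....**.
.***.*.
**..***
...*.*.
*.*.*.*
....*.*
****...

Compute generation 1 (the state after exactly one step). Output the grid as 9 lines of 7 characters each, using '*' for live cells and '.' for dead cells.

Simulating step by step:
Generation 0 (given above): 27 live cells
Generation 1: 24 live cells
(generation 1 grid is the final answer)

Answer: *...**.
....*..
.*....*
.***...
**.....
..**...
*...*.*
....*.*
******.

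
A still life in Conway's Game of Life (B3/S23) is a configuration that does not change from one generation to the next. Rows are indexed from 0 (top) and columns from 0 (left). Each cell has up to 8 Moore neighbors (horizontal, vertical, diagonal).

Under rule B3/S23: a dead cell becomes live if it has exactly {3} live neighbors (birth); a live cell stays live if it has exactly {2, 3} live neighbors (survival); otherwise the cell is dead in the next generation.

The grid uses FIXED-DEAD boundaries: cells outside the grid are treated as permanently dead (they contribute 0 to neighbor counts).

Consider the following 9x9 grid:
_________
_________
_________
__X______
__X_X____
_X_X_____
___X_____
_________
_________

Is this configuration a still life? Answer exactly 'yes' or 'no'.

Answer: no

Derivation:
Compute generation 1 and compare to generation 0 (given above):
Generation 1:
_________
_________
_________
___X_____
_XX______
___XX____
__X______
_________
_________
Cell (3,2) differs: gen0=1 vs gen1=0 -> NOT a still life.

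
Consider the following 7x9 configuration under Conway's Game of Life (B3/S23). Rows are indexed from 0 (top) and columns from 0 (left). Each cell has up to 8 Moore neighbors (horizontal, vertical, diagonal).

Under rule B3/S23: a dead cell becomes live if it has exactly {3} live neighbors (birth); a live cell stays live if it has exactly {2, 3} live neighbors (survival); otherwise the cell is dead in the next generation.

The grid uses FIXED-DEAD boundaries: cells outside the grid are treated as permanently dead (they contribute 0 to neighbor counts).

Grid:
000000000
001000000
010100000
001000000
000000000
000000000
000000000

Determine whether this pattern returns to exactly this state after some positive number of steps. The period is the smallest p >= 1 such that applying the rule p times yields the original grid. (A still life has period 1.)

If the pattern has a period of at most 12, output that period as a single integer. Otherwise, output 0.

Answer: 1

Derivation:
Simulating and comparing each generation to the original:
Gen 0 (original, given above): 4 live cells
Gen 1: 4 live cells, MATCHES original -> period = 1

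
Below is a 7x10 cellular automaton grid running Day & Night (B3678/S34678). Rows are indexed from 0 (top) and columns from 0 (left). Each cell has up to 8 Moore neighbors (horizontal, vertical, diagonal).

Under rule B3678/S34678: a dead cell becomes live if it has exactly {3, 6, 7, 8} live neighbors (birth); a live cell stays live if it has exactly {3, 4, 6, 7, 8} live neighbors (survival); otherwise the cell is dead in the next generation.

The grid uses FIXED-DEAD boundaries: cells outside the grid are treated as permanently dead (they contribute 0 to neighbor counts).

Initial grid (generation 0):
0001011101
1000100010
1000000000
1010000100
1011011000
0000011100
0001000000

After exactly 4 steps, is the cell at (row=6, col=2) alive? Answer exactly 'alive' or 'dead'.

Simulating step by step:
Generation 0 (given above): 21 live cells
Generation 1: 14 live cells
0000100010
0000011100
0000000000
0001001000
0000110000
0011011000
0000001000
Generation 2: 13 live cells
0000011100
0000000000
0000010100
0000110000
0010110000
0000011000
0000010000
Generation 3: 12 live cells
0000000000
0000010100
0000101000
0001110000
0001100000
0000011000
0000001000
Generation 4: 11 live cells
0000000000
0000001000
0001101000
0001010000
0001001000
0000110000
0000010000

Cell (6,2) at generation 4: 0 -> dead

Answer: dead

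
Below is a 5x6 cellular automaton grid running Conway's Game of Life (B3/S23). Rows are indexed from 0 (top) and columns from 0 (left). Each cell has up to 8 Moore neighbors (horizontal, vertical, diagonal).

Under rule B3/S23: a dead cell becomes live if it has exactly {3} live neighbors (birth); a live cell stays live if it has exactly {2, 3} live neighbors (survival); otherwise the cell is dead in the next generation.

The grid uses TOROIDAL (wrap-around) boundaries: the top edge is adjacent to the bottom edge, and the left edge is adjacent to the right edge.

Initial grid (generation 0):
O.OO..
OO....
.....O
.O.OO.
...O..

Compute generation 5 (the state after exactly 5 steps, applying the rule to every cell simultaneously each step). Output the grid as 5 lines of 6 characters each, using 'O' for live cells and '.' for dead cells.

Simulating step by step:
Generation 0 (given above): 10 live cells
Generation 1: 15 live cells
O.OO..
OOO..O
.OO.OO
..OOO.
.O....
Generation 2: 7 live cells
...O.O
......
......
O...OO
.O..O.
Generation 3: 6 live cells
....O.
......
.....O
O...OO
...O..
Generation 4: 7 live cells
......
......
O...OO
O...OO
...O..
Generation 5: 7 live cells
(generation 5 grid is the final answer)

Answer: ......
.....O
O...O.
O..O..
....OO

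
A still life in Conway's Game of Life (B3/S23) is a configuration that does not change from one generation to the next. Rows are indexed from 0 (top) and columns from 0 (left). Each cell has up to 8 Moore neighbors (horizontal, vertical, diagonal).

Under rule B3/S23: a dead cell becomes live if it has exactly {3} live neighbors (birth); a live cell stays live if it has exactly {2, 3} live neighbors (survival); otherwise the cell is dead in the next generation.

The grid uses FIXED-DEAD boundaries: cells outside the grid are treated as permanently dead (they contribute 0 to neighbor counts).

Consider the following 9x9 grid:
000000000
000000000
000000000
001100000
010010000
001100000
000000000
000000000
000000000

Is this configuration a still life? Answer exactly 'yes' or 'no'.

Answer: yes

Derivation:
Compute generation 1 and compare to generation 0 (given above):
Generation 1:
000000000
000000000
000000000
001100000
010010000
001100000
000000000
000000000
000000000
The grids are IDENTICAL -> still life.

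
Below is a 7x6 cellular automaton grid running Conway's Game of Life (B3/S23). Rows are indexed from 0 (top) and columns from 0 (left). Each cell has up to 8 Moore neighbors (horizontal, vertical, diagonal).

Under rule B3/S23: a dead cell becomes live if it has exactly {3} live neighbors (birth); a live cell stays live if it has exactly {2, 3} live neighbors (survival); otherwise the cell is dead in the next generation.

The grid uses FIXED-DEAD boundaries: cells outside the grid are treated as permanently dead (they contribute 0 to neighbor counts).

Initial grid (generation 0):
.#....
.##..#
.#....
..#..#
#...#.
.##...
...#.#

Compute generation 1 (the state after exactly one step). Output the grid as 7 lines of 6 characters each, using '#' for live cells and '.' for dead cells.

Simulating step by step:
Generation 0 (given above): 13 live cells
Generation 1: 14 live cells
(generation 1 grid is the final answer)

Answer: .##...
###...
.#....
.#....
..##..
.####.
..#...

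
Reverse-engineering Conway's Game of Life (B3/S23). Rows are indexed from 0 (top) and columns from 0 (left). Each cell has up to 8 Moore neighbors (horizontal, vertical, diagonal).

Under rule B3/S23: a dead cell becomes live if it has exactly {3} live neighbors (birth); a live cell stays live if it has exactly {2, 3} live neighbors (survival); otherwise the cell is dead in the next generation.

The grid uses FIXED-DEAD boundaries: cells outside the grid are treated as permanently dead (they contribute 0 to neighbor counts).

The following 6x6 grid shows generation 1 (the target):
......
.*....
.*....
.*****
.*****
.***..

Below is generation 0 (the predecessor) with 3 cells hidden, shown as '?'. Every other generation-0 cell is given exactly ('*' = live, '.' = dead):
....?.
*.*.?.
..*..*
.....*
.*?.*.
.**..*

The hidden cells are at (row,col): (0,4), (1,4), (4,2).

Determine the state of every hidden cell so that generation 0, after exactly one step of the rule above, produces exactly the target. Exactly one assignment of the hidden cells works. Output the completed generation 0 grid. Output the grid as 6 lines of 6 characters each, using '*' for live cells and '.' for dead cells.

Answer: ......
*.*...
..*..*
.....*
.**.*.
.**..*

Derivation:
Hidden generation-0 cells (in order): (0,4), (1,4), (4,2).
A hidden cell only influences target cells in its own 3x3 neighborhood. Try each of the 2^3 = 8 assignments, step the completed generation 0 forward once under B3/S23, and compare with the target:
  (0,4)=. (1,4)=. (4,2)=. -> step gives (3,1)='.' but target has '*' -> reject
  (0,4)=. (1,4)=. (4,2)=* -> step reproduces the target at every cell -> ACCEPT
  (0,4)=. (1,4)=* (4,2)=. -> step gives (1,3)='*' but target has '.' -> reject
  (0,4)=. (1,4)=* (4,2)=* -> step gives (1,3)='*' but target has '.' -> reject
  (0,4)=* (1,4)=. (4,2)=. -> step gives (1,3)='*' but target has '.' -> reject
  (0,4)=* (1,4)=. (4,2)=* -> step gives (1,3)='*' but target has '.' -> reject
  (0,4)=* (1,4)=* (4,2)=. -> step gives (0,3)='*' but target has '.' -> reject
  (0,4)=* (1,4)=* (4,2)=* -> step gives (0,3)='*' but target has '.' -> reject
Unique solution: (0,4)=dead, (1,4)=dead, (4,2)=live.
Check: live-neighbor counts of every cell in the completed generation 0:
121100
031211
131221
133332
233323
233321
Applying B3/S23 to generation 0 with these counts gives:
......
.*....
.*....
.*****
.*****
.***..
which matches the target exactly.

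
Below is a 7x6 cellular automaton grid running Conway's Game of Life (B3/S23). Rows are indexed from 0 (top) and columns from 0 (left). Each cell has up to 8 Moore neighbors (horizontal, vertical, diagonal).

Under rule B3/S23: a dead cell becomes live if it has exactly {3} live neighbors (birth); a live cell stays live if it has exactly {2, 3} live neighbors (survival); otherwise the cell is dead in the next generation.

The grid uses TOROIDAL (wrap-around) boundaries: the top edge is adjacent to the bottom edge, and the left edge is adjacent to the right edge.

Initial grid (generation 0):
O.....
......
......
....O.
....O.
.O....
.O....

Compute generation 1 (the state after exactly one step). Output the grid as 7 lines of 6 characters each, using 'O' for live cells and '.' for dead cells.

Simulating step by step:
Generation 0 (given above): 5 live cells
Generation 1: 2 live cells
(generation 1 grid is the final answer)

Answer: ......
......
......
......
......
......
OO....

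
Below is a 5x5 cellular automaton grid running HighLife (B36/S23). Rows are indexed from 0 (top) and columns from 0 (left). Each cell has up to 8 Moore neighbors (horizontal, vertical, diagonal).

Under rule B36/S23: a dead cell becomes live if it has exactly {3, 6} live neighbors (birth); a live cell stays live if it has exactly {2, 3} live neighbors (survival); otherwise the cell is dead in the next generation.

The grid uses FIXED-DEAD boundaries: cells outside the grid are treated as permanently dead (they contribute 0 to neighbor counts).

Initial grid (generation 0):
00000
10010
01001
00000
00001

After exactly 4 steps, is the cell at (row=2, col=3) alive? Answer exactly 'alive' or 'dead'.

Answer: dead

Derivation:
Simulating step by step:
Generation 0 (given above): 5 live cells
Generation 1: 0 live cells
00000
00000
00000
00000
00000
Generation 2: 0 live cells
00000
00000
00000
00000
00000
Generation 3: 0 live cells
00000
00000
00000
00000
00000
Generation 4: 0 live cells
00000
00000
00000
00000
00000

Cell (2,3) at generation 4: 0 -> dead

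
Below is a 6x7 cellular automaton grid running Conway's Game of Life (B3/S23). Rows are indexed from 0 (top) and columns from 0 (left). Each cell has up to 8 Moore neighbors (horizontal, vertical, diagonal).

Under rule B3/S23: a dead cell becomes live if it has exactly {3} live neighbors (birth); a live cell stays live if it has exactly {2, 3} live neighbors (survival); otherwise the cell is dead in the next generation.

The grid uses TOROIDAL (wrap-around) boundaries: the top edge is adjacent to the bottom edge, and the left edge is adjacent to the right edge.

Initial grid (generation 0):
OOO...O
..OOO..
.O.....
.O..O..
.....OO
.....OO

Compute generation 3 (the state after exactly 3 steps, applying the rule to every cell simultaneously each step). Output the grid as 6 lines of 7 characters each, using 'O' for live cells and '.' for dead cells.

Simulating step by step:
Generation 0 (given above): 14 live cells
Generation 1: 14 live cells
OOO.O.O
...O...
.O..O..
O....O.
O...O.O
.O.....
Generation 2: 18 live cells
OOOO...
...OOO.
....O..
OO..OO.
OO...OO
..OO...
Generation 3: 10 live cells
(generation 3 grid is the final answer)

Answer: .O.....
.O...O.
......O
.O..O..
...O.O.
...OO..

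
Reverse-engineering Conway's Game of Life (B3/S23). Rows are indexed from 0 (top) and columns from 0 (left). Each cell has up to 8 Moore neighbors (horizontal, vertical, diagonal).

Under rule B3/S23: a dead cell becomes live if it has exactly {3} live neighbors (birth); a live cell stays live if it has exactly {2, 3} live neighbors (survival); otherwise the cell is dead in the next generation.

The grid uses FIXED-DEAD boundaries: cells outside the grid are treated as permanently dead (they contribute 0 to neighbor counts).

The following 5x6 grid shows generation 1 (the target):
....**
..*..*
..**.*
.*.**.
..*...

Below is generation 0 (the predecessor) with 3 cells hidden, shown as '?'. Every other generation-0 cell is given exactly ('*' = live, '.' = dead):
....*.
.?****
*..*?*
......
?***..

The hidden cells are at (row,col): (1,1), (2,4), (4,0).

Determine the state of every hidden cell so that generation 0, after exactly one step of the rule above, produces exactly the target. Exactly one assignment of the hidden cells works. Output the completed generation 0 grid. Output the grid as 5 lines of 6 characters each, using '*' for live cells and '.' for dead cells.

Answer: ....*.
..****
*..*.*
......
.***..

Derivation:
Hidden generation-0 cells (in order): (1,1), (2,4), (4,0).
A hidden cell only influences target cells in its own 3x3 neighborhood. Try each of the 2^3 = 8 assignments, step the completed generation 0 forward once under B3/S23, and compare with the target:
  (1,1)=. (2,4)=. (4,0)=. -> step reproduces the target at every cell -> ACCEPT
  (1,1)=. (2,4)=. (4,0)=* -> step gives (3,0)='*' but target has '.' -> reject
  (1,1)=. (2,4)=* (4,0)=. -> step gives (1,5)='.' but target has '*' -> reject
  (1,1)=. (2,4)=* (4,0)=* -> step gives (1,5)='.' but target has '*' -> reject
  (1,1)=* (2,4)=. (4,0)=. -> step gives (0,2)='*' but target has '.' -> reject
  (1,1)=* (2,4)=. (4,0)=* -> step gives (0,2)='*' but target has '.' -> reject
  (1,1)=* (2,4)=* (4,0)=. -> step gives (0,2)='*' but target has '.' -> reject
  (1,1)=* (2,4)=* (4,0)=* -> step gives (0,2)='*' but target has '.' -> reject
Unique solution: (1,1)=dead, (2,4)=dead, (4,0)=dead.
Check: live-neighbor counts of every cell in the completed generation 0:
012433
122453
023352
234331
112110
Applying B3/S23 to generation 0 with these counts gives:
....**
..*..*
..**.*
.*.**.
..*...
which matches the target exactly.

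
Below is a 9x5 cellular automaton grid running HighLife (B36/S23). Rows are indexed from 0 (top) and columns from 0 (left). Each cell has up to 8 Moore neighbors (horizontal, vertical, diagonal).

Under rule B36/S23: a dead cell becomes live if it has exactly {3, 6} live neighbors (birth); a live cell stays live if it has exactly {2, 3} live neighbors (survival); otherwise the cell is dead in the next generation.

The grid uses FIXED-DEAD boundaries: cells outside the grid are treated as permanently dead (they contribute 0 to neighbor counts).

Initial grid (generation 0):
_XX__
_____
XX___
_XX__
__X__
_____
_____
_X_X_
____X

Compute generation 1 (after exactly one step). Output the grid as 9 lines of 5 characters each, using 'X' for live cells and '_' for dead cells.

Answer: _____
X_X__
XXX__
X_X__
_XX__
_____
_____
_____
_____

Derivation:
Simulating step by step:
Generation 0 (given above): 10 live cells
Generation 1: 9 live cells
(generation 1 grid is the final answer)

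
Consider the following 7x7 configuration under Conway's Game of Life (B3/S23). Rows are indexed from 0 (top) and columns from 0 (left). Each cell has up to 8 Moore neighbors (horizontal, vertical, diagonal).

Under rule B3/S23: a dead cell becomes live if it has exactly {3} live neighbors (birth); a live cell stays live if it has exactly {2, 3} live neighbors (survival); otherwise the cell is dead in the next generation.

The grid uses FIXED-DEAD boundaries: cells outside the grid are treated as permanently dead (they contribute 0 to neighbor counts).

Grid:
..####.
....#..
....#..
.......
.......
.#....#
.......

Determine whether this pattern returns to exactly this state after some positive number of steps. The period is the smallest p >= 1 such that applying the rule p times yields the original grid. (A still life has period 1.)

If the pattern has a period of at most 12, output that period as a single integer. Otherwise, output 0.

Answer: 0

Derivation:
Simulating and comparing each generation to the original:
Gen 0 (original, given above): 8 live cells
Gen 1: 3 live cells, differs from original
Gen 2: 2 live cells, differs from original
Gen 3: 0 live cells, differs from original
Gen 4: 0 live cells, differs from original
Gen 5: 0 live cells, differs from original
Gen 6: 0 live cells, differs from original
Gen 7: 0 live cells, differs from original
Gen 8: 0 live cells, differs from original
Gen 9: 0 live cells, differs from original
Gen 10: 0 live cells, differs from original
Gen 11: 0 live cells, differs from original
Gen 12: 0 live cells, differs from original
No period found within 12 steps.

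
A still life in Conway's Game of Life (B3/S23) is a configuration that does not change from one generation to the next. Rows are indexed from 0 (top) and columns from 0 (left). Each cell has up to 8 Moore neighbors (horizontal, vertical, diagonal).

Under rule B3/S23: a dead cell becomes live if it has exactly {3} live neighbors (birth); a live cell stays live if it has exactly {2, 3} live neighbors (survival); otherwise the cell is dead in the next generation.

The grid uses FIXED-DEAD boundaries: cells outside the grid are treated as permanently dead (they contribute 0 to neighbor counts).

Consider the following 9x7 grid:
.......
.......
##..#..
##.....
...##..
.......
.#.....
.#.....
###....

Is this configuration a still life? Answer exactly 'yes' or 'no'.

Answer: no

Derivation:
Compute generation 1 and compare to generation 0 (given above):
Generation 1:
.......
.......
##.....
#####..
.......
.......
.......
.......
###....
Cell (2,4) differs: gen0=1 vs gen1=0 -> NOT a still life.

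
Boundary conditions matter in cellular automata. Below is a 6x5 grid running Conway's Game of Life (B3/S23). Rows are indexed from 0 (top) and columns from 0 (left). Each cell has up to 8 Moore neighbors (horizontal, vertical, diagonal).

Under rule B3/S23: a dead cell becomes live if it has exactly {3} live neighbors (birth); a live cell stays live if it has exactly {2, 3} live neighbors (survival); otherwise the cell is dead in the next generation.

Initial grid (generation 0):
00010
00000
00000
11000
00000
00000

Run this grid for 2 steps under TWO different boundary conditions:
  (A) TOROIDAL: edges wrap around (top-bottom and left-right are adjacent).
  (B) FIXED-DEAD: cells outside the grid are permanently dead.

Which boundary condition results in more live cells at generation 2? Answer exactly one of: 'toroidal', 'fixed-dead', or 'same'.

Answer: same

Derivation:
Under TOROIDAL boundary, generation 2:
00000
00000
00000
00000
00000
00000
Population = 0

Under FIXED-DEAD boundary, generation 2:
00000
00000
00000
00000
00000
00000
Population = 0

Comparison: toroidal=0, fixed-dead=0 -> same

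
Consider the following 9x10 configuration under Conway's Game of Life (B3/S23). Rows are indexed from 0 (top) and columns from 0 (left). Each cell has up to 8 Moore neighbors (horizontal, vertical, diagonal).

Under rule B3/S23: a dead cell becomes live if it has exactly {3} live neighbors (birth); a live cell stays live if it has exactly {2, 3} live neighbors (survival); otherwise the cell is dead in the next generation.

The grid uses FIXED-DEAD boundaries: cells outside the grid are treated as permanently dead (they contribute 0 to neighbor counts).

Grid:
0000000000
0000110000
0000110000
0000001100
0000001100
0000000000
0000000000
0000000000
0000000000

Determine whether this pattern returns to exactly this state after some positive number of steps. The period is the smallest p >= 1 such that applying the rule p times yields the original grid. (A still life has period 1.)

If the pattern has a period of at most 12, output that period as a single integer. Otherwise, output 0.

Simulating and comparing each generation to the original:
Gen 0 (original, given above): 8 live cells
Gen 1: 6 live cells, differs from original
Gen 2: 8 live cells, MATCHES original -> period = 2

Answer: 2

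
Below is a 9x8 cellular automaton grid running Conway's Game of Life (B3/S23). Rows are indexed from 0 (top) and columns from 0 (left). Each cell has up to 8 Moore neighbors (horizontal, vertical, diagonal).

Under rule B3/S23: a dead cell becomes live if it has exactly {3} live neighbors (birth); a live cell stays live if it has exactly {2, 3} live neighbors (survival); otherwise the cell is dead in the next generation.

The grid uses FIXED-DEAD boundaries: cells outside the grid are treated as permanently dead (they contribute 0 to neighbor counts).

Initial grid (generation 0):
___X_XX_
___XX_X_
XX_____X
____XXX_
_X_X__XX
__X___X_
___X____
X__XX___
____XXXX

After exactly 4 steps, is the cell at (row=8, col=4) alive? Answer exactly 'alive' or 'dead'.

Answer: alive

Derivation:
Simulating step by step:
Generation 0 (given above): 26 live cells
Generation 1: 32 live cells
___X_XX_
__XXX_XX
___X___X
XXX_XX__
__XXX__X
__XX__XX
__XXX___
___X__X_
___XXXX_
Generation 2: 25 live cells
__XX_XXX
__X____X
_______X
_X___XX_
_______X
_X___XXX
____XXXX
______X_
___XXXX_
Generation 3: 17 live cells
__XX__XX
__XX___X
_______X
______XX
_______X
____X___
____X___
___X____
____XXX_
Generation 4: 17 live cells
__XX__XX
__XX___X
_______X
______XX
______XX
________
___XX___
___X____
____XX__

Cell (8,4) at generation 4: 1 -> alive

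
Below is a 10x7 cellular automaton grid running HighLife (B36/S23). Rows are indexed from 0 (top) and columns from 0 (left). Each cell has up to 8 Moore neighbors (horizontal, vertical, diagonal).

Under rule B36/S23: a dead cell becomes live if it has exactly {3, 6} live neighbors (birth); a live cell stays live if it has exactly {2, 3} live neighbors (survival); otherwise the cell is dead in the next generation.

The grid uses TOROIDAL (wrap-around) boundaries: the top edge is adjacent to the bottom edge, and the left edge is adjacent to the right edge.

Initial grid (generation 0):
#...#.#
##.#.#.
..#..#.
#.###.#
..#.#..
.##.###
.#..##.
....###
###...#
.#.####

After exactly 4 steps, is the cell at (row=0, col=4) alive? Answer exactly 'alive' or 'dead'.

Answer: alive

Derivation:
Simulating step by step:
Generation 0 (given above): 36 live cells
Generation 1: 24 live cells
.....#.
####.#.
.....#.
..#.#.#
.....#.
###...#
.##....
..###..
.##....
...##..
Generation 2: 21 live cells
.#...##
.##..#.
#....#.
....#.#
..##.#.
#.#...#
.......
.......
.#.#...
..###..
Generation 3: 32 live cells
##...##
.##.##.
##..##.
...##.#
######.
.###..#
.......
.......
...##..
##.###.
Generation 4: 16 live cells
....#..
#.##..#
##.....
.....#.
.......
.....##
..#....
.......
..##.#.
.#.#...

Cell (0,4) at generation 4: 1 -> alive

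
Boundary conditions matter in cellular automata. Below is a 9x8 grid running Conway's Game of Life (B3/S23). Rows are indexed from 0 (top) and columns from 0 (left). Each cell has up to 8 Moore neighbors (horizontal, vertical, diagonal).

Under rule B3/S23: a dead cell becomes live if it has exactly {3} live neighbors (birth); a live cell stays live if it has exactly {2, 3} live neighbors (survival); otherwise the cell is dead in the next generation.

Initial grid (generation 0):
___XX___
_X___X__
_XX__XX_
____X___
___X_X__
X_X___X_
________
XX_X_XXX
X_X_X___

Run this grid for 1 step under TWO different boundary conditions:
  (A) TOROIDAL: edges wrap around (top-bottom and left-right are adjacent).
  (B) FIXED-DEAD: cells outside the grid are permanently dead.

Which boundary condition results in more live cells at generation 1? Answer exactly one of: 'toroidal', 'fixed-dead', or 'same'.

Under TOROIDAL boundary, generation 1:
_XXXXX__
_X_X_XX_
_XX_XXX_
__XXX_X_
___XXX__
________
__X__X__
XXXXXXXX
X_X___X_
Population = 34

Under FIXED-DEAD boundary, generation 1:
____X___
_X_X_XX_
_XX_XXX_
__XXX_X_
___XXX__
________
X_X__X_X
XXXXXXX_
X_XXXXX_
Population = 34

Comparison: toroidal=34, fixed-dead=34 -> same

Answer: same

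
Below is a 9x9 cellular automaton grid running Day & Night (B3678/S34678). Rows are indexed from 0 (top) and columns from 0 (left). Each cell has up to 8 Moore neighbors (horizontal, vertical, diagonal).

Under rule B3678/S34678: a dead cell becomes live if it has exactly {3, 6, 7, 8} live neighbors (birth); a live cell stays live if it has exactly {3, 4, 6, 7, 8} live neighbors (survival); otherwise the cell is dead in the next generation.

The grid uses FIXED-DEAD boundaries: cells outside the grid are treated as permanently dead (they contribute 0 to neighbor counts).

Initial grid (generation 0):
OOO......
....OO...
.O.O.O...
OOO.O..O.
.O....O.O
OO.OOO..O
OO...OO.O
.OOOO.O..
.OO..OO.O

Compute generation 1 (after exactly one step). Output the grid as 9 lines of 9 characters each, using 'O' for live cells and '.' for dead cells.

Answer: .........
O..OO....
OO.O.OO..
OOOO.OO..
.........
OO..OO...
O.O.O.O..
...OOOO..
.OO.OO.O.

Derivation:
Simulating step by step:
Generation 0 (given above): 37 live cells
Generation 1: 31 live cells
(generation 1 grid is the final answer)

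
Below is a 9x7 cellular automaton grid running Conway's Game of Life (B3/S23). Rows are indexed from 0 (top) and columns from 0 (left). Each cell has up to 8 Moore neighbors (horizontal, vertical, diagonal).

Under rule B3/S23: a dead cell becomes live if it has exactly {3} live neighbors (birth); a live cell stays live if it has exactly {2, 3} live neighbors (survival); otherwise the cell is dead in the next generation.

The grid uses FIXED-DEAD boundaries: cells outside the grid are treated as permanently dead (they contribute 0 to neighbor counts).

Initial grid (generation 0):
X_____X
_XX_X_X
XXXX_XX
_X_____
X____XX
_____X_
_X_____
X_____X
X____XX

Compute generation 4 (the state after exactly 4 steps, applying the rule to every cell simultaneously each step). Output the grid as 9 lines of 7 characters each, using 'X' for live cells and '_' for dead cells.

Answer: _____X_
____XX_
__X___X
__X____
___X__X
_____XX
_______
_____XX
_____XX

Derivation:
Simulating step by step:
Generation 0 (given above): 23 live cells
Generation 1: 20 live cells
_X___X_
____X_X
X__XXXX
____X__
_____XX
_____XX
_______
XX___XX
_____XX
Generation 2: 14 live cells
_____X_
___X__X
___X__X
___X___
____X_X
_____XX
_______
_____XX
_____XX
Generation 3: 17 live cells
_______
____XXX
__XXX__
___XXX_
____X_X
_____XX
_______
_____XX
_____XX
Generation 4: 14 live cells
(generation 4 grid is the final answer)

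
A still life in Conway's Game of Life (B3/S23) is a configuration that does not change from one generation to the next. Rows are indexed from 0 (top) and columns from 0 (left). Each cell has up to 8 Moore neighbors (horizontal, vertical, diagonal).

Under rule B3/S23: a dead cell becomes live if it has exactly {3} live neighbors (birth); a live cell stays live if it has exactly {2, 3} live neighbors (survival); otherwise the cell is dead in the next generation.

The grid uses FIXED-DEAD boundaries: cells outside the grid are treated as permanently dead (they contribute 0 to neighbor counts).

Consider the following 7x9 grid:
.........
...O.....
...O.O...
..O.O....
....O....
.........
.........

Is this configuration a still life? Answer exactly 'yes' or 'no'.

Answer: no

Derivation:
Compute generation 1 and compare to generation 0 (given above):
Generation 1:
.........
....O....
..OO.....
....OO...
...O.....
.........
.........
Cell (1,3) differs: gen0=1 vs gen1=0 -> NOT a still life.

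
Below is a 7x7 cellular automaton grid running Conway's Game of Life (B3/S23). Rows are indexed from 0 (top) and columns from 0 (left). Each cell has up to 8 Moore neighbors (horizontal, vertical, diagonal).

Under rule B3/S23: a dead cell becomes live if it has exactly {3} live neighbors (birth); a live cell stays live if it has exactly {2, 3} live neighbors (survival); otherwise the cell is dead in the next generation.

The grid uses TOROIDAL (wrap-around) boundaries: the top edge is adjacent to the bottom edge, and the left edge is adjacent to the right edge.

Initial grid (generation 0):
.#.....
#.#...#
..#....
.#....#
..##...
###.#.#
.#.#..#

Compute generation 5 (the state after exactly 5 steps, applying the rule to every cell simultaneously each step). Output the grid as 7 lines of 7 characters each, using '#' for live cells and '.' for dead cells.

Simulating step by step:
Generation 0 (given above): 17 live cells
Generation 1: 17 live cells
.#....#
#.#....
..#...#
.#.#...
...#.##
....###
...#.##
Generation 2: 21 live cells
.##..##
#.#...#
#.##...
#..####
#.##..#
#..#...
.......
Generation 3: 17 live cells
.##..##
.....#.
..#....
.....#.
..#....
####..#
###...#
Generation 4: 12 live cells
..#..#.
.##..##
.......
.......
#.##..#
...#..#
.......
Generation 5: 16 live cells
(generation 5 grid is the final answer)

Answer: .##..##
.##..##
.......
.......
#.##..#
#.##..#
.......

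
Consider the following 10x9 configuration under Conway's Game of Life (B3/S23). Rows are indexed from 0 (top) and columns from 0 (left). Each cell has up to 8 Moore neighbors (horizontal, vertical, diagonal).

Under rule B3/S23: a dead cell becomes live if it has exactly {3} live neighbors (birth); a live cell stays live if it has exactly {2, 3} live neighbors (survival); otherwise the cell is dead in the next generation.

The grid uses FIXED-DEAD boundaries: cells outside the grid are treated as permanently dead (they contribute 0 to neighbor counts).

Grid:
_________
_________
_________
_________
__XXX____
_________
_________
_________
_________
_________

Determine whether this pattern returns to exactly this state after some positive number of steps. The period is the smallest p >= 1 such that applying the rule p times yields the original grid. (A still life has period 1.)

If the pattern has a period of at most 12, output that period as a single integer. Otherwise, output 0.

Simulating and comparing each generation to the original:
Gen 0 (original, given above): 3 live cells
Gen 1: 3 live cells, differs from original
Gen 2: 3 live cells, MATCHES original -> period = 2

Answer: 2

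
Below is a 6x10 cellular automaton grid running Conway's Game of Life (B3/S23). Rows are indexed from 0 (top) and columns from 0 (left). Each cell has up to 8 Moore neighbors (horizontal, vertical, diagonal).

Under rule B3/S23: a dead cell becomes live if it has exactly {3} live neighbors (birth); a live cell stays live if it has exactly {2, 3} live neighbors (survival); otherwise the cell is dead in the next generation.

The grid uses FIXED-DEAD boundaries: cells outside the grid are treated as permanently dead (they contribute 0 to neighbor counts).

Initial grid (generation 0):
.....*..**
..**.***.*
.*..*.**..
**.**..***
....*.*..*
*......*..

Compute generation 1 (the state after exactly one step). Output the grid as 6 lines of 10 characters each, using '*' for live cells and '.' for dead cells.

Answer: ....**.***
..**.....*
**.......*
*****....*
**.****..*
..........

Derivation:
Simulating step by step:
Generation 0 (given above): 25 live cells
Generation 1: 24 live cells
(generation 1 grid is the final answer)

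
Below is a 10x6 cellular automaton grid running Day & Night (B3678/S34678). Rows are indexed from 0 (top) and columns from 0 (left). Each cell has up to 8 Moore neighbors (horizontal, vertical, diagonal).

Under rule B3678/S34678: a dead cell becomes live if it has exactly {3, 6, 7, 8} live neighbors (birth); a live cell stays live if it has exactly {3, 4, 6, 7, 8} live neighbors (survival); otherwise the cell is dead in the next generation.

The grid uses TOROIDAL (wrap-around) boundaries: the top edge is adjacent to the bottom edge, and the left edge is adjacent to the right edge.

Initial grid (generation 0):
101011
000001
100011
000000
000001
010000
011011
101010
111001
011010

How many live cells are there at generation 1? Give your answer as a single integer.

Answer: 29

Derivation:
Simulating step by step:
Generation 0 (given above): 24 live cells
Generation 1: 29 live cells
100011
010101
000001
100010
000000
001011
011001
011011
111011
111011
Population at generation 1: 29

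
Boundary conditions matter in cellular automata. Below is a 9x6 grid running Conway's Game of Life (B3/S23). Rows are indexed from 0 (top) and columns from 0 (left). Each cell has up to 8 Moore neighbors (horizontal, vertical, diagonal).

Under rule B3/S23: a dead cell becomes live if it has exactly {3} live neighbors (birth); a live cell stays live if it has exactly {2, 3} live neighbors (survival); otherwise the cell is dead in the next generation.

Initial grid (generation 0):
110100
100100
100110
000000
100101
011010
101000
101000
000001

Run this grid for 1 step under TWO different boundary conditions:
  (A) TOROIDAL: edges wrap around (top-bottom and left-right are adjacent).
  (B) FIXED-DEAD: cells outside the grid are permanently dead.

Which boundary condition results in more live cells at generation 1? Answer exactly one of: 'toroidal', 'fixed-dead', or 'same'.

Answer: toroidal

Derivation:
Under TOROIDAL boundary, generation 1:
111011
100100
000111
100100
111111
001010
101001
100001
001001
Population = 27

Under FIXED-DEAD boundary, generation 1:
111000
100100
000110
000100
011110
101010
101000
000000
000000
Population = 17

Comparison: toroidal=27, fixed-dead=17 -> toroidal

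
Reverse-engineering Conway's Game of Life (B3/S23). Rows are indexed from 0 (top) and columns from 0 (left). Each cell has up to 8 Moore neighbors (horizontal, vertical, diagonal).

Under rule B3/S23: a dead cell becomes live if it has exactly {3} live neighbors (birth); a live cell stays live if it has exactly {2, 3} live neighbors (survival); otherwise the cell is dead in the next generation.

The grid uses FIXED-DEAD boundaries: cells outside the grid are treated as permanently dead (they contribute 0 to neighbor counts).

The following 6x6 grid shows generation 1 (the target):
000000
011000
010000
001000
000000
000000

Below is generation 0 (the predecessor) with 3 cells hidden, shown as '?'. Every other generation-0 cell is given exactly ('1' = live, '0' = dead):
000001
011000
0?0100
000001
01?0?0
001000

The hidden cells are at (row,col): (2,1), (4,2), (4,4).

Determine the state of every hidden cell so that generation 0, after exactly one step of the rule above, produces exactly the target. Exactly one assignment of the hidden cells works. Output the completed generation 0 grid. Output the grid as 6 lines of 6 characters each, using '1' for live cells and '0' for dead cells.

Hidden generation-0 cells (in order): (2,1), (4,2), (4,4).
A hidden cell only influences target cells in its own 3x3 neighborhood. Try each of the 2^3 = 8 assignments, step the completed generation 0 forward once under B3/S23, and compare with the target:
  (2,1)=0 (4,2)=0 (4,4)=0 -> step gives (1,1)='0' but target has '1' -> reject
  (2,1)=0 (4,2)=0 (4,4)=1 -> step gives (1,1)='0' but target has '1' -> reject
  (2,1)=0 (4,2)=1 (4,4)=0 -> step gives (1,1)='0' but target has '1' -> reject
  (2,1)=0 (4,2)=1 (4,4)=1 -> step gives (1,1)='0' but target has '1' -> reject
  (2,1)=1 (4,2)=0 (4,4)=0 -> step reproduces the target at every cell -> ACCEPT
  (2,1)=1 (4,2)=0 (4,4)=1 -> step gives (3,4)='1' but target has '0' -> reject
  (2,1)=1 (4,2)=1 (4,4)=0 -> step gives (3,1)='1' but target has '0' -> reject
  (2,1)=1 (4,2)=1 (4,4)=1 -> step gives (3,1)='1' but target has '0' -> reject
Unique solution: (2,1)=live, (4,2)=dead, (4,4)=dead.
Check: live-neighbor counts of every cell in the completed generation 0:
122110
223221
224121
223120
112111
121100
Applying B3/S23 to generation 0 with these counts gives:
000000
011000
010000
001000
000000
000000
which matches the target exactly.

Answer: 000001
011000
010100
000001
010000
001000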